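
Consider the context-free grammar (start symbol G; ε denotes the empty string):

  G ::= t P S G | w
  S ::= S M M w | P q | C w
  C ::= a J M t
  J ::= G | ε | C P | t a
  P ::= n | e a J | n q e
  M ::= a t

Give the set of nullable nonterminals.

{ J }

Directly nullable (have an ε-production): J.
No other nonterminal has a production whose RHS symbols are all nullable.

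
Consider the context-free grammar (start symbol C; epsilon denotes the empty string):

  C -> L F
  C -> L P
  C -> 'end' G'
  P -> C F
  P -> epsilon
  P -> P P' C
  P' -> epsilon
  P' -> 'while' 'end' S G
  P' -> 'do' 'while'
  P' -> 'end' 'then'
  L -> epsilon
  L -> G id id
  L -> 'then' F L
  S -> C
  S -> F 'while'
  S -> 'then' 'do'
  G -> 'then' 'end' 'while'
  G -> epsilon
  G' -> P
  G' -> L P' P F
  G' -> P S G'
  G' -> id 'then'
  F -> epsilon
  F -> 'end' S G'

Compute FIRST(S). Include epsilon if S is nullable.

From S -> C: add FIRST(C) = { 'do', 'end', 'then', 'while', id, epsilon } (including epsilon since C is nullable).
From S -> F 'while': F nullable, take FIRST(F) ∪ {'while'} = { 'end', 'while' }.
S -> 'then' 'do' contributes {'then'}.
Union: FIRST(S) = { 'do', 'end', 'then', 'while', id, epsilon }.

{ 'do', 'end', 'then', 'while', id, epsilon }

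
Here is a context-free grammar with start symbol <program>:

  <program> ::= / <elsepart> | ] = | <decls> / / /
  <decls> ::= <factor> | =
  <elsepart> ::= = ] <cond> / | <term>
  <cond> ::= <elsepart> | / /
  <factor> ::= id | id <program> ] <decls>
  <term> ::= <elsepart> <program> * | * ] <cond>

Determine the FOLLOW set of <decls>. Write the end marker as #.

{ / }

In <program> ::= <decls> / / /: add FIRST(/ / /) = { / }.
In <factor> ::= id <program> ] <decls>: <decls> is at the end, add FOLLOW(<factor>) = { / }.
Union: FOLLOW(<decls>) = { / }.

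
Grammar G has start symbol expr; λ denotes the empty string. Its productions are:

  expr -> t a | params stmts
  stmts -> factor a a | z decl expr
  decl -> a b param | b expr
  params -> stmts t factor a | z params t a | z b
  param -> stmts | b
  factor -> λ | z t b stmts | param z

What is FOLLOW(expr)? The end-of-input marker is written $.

expr is the start symbol, so $ ∈ FOLLOW(expr).
In stmts -> z decl expr: expr is at the end, add FOLLOW(stmts) = { $, a, b, t, z }.
In decl -> b expr: expr is at the end, add FOLLOW(decl) = { a, b, t, z }.
Union: FOLLOW(expr) = { $, a, b, t, z }.

{ $, a, b, t, z }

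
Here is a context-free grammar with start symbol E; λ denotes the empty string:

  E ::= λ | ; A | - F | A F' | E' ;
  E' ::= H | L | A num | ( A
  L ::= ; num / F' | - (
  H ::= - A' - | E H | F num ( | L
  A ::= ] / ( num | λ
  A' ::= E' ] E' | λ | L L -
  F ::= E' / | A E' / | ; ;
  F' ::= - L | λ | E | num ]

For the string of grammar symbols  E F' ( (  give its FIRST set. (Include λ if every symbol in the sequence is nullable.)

{ (, -, ;, ], num }

Add FIRST(E)\{λ} = { (, -, ;, ], num }; E is nullable, continue.
Add FIRST(F')\{λ} = { (, -, ;, ], num }; F' is nullable, continue.
( is a terminal; add {(} and stop.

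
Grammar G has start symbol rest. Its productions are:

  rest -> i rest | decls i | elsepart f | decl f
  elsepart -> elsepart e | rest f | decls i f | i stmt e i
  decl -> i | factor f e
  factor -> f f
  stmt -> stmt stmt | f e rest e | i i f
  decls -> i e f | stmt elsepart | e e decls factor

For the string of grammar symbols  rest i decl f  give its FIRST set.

{ e, f, i }

Add FIRST(rest) = { e, f, i }; rest is not nullable, stop.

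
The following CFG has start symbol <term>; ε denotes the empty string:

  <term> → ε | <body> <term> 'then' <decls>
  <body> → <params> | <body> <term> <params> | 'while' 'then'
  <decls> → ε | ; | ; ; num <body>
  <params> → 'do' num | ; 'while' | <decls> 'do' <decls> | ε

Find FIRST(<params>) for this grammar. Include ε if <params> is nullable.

{ 'do', ;, ε }

<params> → 'do' num contributes {'do'}.
<params> → ; 'while' contributes {;}.
From <params> → <decls> 'do' <decls>: <decls> nullable, take FIRST(<decls>) ∪ {'do'} = { 'do', ; }.
<params> → ε contributes ε.
Union: FIRST(<params>) = { 'do', ;, ε }.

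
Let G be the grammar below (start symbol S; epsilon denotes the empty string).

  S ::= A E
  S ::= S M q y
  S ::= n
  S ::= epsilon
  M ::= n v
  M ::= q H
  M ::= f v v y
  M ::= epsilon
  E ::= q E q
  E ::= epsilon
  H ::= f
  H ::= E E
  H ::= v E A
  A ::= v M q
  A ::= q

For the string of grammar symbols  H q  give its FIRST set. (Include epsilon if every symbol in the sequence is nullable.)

Add FIRST(H)\{epsilon} = { f, q, v }; H is nullable, continue.
q is a terminal; add {q} and stop.

{ f, q, v }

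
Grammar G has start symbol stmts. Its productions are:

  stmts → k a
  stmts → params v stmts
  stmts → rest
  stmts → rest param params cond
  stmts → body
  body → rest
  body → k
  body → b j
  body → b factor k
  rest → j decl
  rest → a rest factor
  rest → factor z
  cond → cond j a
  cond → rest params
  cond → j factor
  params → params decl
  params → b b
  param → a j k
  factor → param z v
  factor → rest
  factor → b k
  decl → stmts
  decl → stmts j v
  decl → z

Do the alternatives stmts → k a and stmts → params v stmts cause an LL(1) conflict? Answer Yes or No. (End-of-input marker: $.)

No

FIRST(k a) = { k } and FIRST(params v stmts) = { b }.
The FIRST sets are disjoint and neither alternative is nullable — no conflict.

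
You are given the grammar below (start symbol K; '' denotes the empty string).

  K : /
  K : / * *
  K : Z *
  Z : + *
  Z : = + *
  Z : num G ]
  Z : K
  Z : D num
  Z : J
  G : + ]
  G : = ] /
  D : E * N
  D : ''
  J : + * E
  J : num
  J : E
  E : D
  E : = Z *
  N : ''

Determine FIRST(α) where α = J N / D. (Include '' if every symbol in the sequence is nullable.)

{ *, +, /, =, num }

Add FIRST(J)\{''} = { *, +, =, num }; J is nullable, continue.
Add FIRST(N)\{''} = {  }; N is nullable, continue.
/ is a terminal; add {/} and stop.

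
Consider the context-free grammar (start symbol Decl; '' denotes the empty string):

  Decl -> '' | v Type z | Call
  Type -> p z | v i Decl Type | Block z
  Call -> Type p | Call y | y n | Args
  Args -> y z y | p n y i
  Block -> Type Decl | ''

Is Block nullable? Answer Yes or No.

Block has an ''-production, so Block ⇒ ''.

Yes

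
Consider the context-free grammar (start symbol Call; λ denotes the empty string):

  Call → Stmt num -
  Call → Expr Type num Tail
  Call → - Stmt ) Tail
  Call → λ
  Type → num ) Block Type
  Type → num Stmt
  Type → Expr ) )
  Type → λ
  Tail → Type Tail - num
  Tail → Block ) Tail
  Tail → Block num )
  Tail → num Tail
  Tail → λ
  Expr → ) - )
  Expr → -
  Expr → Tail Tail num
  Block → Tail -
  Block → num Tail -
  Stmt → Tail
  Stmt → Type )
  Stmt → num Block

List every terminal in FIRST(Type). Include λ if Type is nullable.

Type → num ) Block Type contributes {num}.
Type → num Stmt contributes {num}.
From Type → Expr ) ): add FIRST(Expr) = { ), -, num }.
Type → λ contributes λ.
Union: FIRST(Type) = { ), -, num, λ }.

{ ), -, num, λ }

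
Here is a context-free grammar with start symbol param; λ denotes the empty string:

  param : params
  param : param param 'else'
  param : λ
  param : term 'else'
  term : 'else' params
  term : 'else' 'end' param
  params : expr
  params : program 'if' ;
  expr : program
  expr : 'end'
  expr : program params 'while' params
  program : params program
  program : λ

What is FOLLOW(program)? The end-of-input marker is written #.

In params : program 'if' ;: add FIRST('if' ;) = { 'if' }.
In expr : program: program is at the end, add FOLLOW(expr) = { #, 'else', 'end', 'if', 'while' }.
In expr : program params 'while' params: add FIRST(params 'while' params) = { 'end', 'if', 'while' }.
In program : params program: program is at the end, add FOLLOW(program) = { #, 'else', 'end', 'if', 'while' }.
Union: FOLLOW(program) = { #, 'else', 'end', 'if', 'while' }.

{ #, 'else', 'end', 'if', 'while' }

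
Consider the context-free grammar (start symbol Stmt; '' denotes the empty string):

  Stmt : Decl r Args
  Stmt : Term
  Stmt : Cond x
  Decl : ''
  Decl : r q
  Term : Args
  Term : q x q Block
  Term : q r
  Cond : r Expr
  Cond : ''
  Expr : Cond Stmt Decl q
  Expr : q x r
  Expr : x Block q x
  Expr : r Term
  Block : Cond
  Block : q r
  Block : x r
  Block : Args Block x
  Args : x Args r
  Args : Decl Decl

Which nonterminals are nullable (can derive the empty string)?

{ Args, Block, Cond, Decl, Stmt, Term }

Directly nullable (have an ''-production): Decl, Cond.
Block : Cond with every symbol nullable, so Block is nullable.
Args : Decl Decl with every symbol nullable, so Args is nullable.
Term : Args with every symbol nullable, so Term is nullable.
Stmt : Term with every symbol nullable, so Stmt is nullable.
No other nonterminal has a production whose RHS symbols are all nullable.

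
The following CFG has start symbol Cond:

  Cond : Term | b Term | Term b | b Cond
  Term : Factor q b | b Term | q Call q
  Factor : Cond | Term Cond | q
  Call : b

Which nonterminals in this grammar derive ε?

{ } (none)

No nonterminal has an empty production or an RHS whose symbols are all nullable.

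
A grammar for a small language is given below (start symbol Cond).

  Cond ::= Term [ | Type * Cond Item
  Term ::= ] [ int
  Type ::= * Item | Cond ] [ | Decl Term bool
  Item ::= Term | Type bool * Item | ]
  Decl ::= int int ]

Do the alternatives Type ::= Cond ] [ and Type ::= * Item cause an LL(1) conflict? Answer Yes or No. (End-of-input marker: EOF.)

Yes

FIRST(Cond ] [) = { *, ], int } and FIRST(* Item) = { * }.
Both contain *, so the two alternatives are not disjoint — LL(1) conflict.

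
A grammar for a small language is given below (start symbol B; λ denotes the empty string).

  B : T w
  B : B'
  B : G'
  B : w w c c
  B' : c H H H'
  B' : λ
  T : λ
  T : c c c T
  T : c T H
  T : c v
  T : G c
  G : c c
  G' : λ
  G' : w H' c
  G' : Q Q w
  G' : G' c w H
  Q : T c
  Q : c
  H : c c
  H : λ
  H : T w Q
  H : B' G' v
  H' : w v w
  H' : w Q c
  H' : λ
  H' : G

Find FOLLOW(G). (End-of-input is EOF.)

{ EOF, c, v, w }

In T : G c: add FIRST(c) = { c }.
In H' : G: G is at the end, add FOLLOW(H') = { EOF, c, v, w }.
Union: FOLLOW(G) = { EOF, c, v, w }.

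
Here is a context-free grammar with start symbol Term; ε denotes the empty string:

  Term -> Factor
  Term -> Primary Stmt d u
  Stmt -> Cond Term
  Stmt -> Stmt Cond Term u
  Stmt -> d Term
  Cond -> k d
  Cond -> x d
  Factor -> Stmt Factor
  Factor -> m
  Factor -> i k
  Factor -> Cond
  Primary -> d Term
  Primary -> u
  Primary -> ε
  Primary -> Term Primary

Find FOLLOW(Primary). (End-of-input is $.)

{ d, k, x }

In Term -> Primary Stmt d u: add FIRST(Stmt d u) = { d, k, x }.
In Primary -> Term Primary: Primary is at the end, add FOLLOW(Primary) = { d, k, x }.
Union: FOLLOW(Primary) = { d, k, x }.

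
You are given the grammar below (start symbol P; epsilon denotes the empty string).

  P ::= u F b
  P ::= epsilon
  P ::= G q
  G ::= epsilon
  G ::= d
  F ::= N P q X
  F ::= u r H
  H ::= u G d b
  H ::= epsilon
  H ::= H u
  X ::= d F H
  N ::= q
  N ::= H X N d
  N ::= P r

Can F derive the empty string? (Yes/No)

Nullable nonterminals: G, H, P.
No production of F has an RHS whose symbols are all nullable, so F is not nullable.

No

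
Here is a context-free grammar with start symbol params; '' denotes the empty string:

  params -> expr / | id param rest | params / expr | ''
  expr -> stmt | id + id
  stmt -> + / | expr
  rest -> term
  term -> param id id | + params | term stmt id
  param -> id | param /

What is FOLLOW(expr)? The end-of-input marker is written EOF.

In params -> expr /: add FIRST(/) = { / }.
In params -> params / expr: expr is at the end, add FOLLOW(params) = { EOF, +, /, id }.
In stmt -> expr: expr is at the end, add FOLLOW(stmt) = { EOF, +, /, id }.
Union: FOLLOW(expr) = { EOF, +, /, id }.

{ EOF, +, /, id }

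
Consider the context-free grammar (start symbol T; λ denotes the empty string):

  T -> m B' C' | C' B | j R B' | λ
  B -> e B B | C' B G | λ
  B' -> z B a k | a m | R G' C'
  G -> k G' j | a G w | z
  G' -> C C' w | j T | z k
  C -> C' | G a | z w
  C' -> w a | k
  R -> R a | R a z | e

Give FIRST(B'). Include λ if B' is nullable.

B' -> z B a k contributes {z}.
B' -> a m contributes {a}.
From B' -> R G' C': add FIRST(R) = { e }.
Union: FIRST(B') = { a, e, z }.

{ a, e, z }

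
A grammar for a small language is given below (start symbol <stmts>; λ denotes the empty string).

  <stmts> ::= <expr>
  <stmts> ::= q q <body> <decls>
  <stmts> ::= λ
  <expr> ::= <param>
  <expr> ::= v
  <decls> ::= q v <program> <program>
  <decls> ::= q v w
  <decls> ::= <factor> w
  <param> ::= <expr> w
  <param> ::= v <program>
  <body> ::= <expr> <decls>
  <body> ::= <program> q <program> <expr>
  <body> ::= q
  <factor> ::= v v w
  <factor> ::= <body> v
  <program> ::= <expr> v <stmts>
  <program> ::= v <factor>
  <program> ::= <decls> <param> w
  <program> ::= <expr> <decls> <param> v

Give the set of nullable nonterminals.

Directly nullable (have an λ-production): <stmts>.
No other nonterminal has a production whose RHS symbols are all nullable.

{ <stmts> }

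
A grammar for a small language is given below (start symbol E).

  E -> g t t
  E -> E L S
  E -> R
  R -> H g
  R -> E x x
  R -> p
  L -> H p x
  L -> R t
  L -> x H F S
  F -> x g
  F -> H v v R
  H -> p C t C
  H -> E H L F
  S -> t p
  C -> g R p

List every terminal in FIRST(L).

{ g, p, x }

From L -> H p x: add FIRST(H) = { g, p }.
From L -> R t: add FIRST(R) = { g, p }.
L -> x H F S contributes {x}.
Union: FIRST(L) = { g, p, x }.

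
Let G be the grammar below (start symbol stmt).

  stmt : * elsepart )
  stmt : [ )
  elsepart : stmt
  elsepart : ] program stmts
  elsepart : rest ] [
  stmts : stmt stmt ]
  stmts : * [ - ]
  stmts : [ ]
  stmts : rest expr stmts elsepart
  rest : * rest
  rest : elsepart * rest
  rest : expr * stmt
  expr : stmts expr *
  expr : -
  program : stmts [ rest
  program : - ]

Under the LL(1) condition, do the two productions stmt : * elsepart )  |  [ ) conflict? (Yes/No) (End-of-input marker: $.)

No

FIRST(* elsepart )) = { * } and FIRST([ )) = { [ }.
The FIRST sets are disjoint and neither alternative is nullable — no conflict.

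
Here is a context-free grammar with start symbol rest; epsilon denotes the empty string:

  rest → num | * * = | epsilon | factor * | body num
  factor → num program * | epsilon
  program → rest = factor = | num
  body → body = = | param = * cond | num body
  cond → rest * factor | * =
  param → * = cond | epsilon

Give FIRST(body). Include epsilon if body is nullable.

{ *, =, num }

From body → body = =: add FIRST(body) = { *, =, num }.
From body → param = * cond: param nullable, take FIRST(param) ∪ {=} = { *, = }.
body → num body contributes {num}.
Union: FIRST(body) = { *, =, num }.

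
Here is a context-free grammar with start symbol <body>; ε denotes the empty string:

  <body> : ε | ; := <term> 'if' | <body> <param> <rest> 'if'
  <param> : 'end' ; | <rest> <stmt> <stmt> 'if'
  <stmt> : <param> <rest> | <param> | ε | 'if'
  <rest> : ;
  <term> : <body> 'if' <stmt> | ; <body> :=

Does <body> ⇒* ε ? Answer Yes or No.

Yes

<body> has an ε-production, so <body> ⇒ ε.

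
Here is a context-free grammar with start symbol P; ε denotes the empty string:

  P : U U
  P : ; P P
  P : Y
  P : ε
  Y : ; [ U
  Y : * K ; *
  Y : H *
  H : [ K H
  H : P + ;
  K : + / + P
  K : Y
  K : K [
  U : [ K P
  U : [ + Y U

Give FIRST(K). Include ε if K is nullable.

K : + / + P contributes {+}.
From K : Y: add FIRST(Y) = { *, +, ;, [ }.
From K : K [: add FIRST(K) = { *, +, ;, [ }.
Union: FIRST(K) = { *, +, ;, [ }.

{ *, +, ;, [ }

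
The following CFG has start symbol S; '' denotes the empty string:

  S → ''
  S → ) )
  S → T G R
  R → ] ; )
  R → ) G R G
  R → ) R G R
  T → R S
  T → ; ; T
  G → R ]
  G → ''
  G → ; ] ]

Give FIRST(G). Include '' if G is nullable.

From G → R ]: add FIRST(R) = { ), ] }.
G → '' contributes ''.
G → ; ] ] contributes {;}.
Union: FIRST(G) = { ), ;, ], '' }.

{ ), ;, ], '' }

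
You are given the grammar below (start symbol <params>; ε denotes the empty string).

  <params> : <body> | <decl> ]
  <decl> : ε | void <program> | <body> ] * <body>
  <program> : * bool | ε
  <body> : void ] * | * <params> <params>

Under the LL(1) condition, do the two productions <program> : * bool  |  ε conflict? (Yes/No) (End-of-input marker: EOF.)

FIRST(* bool) = { * } and FIRST(ε) = { ε }.
The second is nullable but FOLLOW(<program>) = { ] } is disjoint from FIRST of the first.

No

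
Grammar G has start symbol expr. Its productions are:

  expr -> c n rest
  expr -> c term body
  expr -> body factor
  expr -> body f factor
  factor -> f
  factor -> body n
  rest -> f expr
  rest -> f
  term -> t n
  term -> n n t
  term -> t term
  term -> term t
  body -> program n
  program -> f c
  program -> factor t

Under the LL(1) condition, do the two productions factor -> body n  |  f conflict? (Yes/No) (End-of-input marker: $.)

Yes

FIRST(body n) = { f } and FIRST(f) = { f }.
Both contain f, so the two alternatives are not disjoint — LL(1) conflict.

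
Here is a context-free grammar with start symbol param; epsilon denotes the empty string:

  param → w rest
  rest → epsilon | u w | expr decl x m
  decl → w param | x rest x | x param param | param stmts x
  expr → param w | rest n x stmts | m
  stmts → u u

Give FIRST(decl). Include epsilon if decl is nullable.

decl → w param contributes {w}.
decl → x rest x contributes {x}.
decl → x param param contributes {x}.
From decl → param stmts x: add FIRST(param) = { w }.
Union: FIRST(decl) = { w, x }.

{ w, x }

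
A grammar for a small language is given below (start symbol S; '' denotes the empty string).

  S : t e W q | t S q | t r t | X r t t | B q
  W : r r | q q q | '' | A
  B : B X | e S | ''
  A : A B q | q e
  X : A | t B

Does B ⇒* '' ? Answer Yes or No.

B has an ''-production, so B ⇒ ''.

Yes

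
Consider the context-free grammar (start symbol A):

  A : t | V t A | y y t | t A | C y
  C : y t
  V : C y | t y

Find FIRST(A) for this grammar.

{ t, y }

A : t contributes {t}.
From A : V t A: add FIRST(V) = { t, y }.
A : y y t contributes {y}.
A : t A contributes {t}.
From A : C y: add FIRST(C) = { y }.
Union: FIRST(A) = { t, y }.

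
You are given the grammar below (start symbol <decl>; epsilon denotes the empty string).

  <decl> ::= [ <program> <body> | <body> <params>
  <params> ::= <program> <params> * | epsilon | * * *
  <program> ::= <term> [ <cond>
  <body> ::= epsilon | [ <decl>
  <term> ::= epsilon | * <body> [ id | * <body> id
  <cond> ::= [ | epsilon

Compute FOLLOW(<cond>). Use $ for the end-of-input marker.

In <program> ::= <term> [ <cond>: <cond> is at the end, add FOLLOW(<program>) = { $, *, [, id }.
Union: FOLLOW(<cond>) = { $, *, [, id }.

{ $, *, [, id }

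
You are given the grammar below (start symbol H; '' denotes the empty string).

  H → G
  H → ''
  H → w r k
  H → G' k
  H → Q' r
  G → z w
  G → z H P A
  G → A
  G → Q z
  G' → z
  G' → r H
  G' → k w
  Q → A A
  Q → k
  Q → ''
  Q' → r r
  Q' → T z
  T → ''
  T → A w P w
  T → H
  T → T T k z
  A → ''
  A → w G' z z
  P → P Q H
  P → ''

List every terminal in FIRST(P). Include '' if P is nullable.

From P → P Q H: P, Q, H nullable, take FIRST(P) ∪ FIRST(Q) ∪ FIRST(H) = { k, r, w, z }; also '' since the whole RHS is nullable.
P → '' contributes ''.
Union: FIRST(P) = { k, r, w, z, '' }.

{ k, r, w, z, '' }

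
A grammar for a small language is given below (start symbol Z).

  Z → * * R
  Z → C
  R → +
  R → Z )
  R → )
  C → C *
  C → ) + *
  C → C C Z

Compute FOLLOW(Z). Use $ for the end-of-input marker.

{ $, ), * }

Z is the start symbol, so $ ∈ FOLLOW(Z).
In R → Z ): add FIRST()) = { ) }.
In C → C C Z: Z is at the end, add FOLLOW(C) = { $, ), * }.
Union: FOLLOW(Z) = { $, ), * }.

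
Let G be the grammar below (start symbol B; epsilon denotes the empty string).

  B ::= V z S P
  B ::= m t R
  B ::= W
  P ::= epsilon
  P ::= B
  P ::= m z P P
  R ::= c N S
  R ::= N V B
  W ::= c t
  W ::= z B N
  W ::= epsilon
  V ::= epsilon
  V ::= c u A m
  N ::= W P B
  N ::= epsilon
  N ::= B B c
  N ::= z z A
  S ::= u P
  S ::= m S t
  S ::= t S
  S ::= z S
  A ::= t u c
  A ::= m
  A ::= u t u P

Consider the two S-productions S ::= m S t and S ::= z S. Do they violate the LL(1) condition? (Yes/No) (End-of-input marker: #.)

No

FIRST(m S t) = { m } and FIRST(z S) = { z }.
The FIRST sets are disjoint and neither alternative is nullable — no conflict.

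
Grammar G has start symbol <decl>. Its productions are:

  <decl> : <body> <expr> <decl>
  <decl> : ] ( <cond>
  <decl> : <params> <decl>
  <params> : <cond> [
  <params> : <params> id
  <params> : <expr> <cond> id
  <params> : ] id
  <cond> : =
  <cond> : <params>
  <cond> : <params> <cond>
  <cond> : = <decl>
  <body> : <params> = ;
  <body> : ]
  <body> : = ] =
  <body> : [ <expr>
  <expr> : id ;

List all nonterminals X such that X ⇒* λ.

{ } (none)

No nonterminal has an empty production or an RHS whose symbols are all nullable.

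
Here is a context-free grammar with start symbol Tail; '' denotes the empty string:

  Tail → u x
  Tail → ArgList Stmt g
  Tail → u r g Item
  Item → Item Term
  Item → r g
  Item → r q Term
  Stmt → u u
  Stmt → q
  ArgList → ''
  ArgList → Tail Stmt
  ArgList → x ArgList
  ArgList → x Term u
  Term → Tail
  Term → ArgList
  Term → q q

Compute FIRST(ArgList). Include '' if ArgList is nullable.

ArgList → '' contributes ''.
From ArgList → Tail Stmt: add FIRST(Tail) = { q, u, x }.
ArgList → x ArgList contributes {x}.
ArgList → x Term u contributes {x}.
Union: FIRST(ArgList) = { q, u, x, '' }.

{ q, u, x, '' }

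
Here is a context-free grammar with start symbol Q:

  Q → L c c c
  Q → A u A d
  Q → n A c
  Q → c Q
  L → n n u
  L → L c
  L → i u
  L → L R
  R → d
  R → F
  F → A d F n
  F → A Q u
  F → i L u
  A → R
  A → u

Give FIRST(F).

From F → A d F n: add FIRST(A) = { d, i, u }.
From F → A Q u: add FIRST(A) = { d, i, u }.
F → i L u contributes {i}.
Union: FIRST(F) = { d, i, u }.

{ d, i, u }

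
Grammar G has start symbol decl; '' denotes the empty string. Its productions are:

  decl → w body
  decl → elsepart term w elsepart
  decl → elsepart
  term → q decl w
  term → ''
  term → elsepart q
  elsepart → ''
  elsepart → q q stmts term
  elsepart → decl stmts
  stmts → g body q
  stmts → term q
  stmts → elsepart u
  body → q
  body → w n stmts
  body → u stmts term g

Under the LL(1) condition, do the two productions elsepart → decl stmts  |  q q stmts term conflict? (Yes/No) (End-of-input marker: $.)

Yes

FIRST(decl stmts) = { g, q, u, w } and FIRST(q q stmts term) = { q }.
Both contain q, so the two alternatives are not disjoint — LL(1) conflict.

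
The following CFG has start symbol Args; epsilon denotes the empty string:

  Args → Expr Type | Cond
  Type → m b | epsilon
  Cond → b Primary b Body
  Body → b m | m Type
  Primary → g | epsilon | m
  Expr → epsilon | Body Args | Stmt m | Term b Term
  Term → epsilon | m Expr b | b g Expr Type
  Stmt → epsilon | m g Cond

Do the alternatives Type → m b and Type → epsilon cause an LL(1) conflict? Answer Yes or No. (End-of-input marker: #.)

FIRST(m b) = { m } and FIRST(epsilon) = { epsilon }.
The second alternative is nullable and FOLLOW(Type) = { #, b, m } shares m with FIRST of the first — conflict.

Yes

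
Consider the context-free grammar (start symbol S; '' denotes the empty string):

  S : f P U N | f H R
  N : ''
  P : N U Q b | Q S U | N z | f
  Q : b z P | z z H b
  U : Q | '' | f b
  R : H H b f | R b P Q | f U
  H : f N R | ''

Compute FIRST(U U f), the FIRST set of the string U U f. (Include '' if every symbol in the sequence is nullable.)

Add FIRST(U)\{''} = { b, f, z }; U is nullable, continue.
Add FIRST(U)\{''} = { b, f, z }; U is nullable, continue.
f is a terminal; add {f} and stop.

{ b, f, z }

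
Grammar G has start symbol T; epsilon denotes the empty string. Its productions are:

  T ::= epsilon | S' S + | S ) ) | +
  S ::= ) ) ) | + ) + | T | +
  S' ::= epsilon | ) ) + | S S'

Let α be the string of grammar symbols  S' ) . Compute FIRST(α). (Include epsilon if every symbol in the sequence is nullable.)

Add FIRST(S')\{epsilon} = { ), + }; S' is nullable, continue.
) is a terminal; add {)} and stop.

{ ), + }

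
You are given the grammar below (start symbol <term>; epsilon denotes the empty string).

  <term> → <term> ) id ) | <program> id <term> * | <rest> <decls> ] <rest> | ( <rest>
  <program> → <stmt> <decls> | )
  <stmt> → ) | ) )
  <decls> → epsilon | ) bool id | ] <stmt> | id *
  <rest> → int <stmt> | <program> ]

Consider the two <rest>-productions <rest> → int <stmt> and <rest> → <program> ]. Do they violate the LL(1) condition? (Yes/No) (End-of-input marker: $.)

FIRST(int <stmt>) = { int } and FIRST(<program> ]) = { ) }.
The FIRST sets are disjoint and neither alternative is nullable — no conflict.

No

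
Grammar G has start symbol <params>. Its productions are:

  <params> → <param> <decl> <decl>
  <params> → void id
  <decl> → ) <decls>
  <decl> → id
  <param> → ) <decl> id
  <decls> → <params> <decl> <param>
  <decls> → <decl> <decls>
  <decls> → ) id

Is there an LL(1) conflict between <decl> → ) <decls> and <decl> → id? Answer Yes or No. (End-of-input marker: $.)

FIRST() <decls>) = { ) } and FIRST(id) = { id }.
The FIRST sets are disjoint and neither alternative is nullable — no conflict.

No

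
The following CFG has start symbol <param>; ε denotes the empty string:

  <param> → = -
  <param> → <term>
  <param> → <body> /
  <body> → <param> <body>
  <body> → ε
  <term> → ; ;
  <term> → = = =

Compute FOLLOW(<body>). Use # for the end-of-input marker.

In <param> → <body> /: add FIRST(/) = { / }.
In <body> → <param> <body>: <body> is at the end, add FOLLOW(<body>) = { / }.
Union: FOLLOW(<body>) = { / }.

{ / }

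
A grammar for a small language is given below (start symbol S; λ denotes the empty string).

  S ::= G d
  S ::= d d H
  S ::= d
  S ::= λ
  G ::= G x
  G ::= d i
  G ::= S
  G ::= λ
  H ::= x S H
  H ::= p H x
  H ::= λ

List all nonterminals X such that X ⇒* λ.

{ G, H, S }

Directly nullable (have an λ-production): S, G, H.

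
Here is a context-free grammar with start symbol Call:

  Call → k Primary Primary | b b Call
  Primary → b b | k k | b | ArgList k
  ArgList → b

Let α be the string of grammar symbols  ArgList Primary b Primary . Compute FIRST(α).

{ b }

Add FIRST(ArgList) = { b }; ArgList is not nullable, stop.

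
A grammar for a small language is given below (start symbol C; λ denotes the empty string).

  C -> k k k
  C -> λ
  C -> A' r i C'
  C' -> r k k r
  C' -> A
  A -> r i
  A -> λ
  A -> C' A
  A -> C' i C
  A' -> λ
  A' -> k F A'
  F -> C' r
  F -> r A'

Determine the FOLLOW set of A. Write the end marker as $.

In C' -> A: A is at the end, add FOLLOW(C') = { $, i, r }.
In A -> C' A: A is at the end, add FOLLOW(A) = { $, i, r }.
Union: FOLLOW(A) = { $, i, r }.

{ $, i, r }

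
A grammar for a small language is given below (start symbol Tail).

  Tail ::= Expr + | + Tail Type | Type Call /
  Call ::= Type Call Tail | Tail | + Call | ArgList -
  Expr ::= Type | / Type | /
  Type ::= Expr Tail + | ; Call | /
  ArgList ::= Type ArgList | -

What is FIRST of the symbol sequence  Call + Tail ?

Add FIRST(Call) = { +, -, /, ; }; Call is not nullable, stop.

{ +, -, /, ; }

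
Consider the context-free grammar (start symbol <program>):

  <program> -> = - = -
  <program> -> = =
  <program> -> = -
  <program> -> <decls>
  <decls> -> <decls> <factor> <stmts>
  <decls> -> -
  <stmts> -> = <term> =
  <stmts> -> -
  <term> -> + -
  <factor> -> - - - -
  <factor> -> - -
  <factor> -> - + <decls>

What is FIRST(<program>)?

{ -, = }

<program> -> = - = - contributes {=}.
<program> -> = = contributes {=}.
<program> -> = - contributes {=}.
From <program> -> <decls>: add FIRST(<decls>) = { - }.
Union: FIRST(<program>) = { -, = }.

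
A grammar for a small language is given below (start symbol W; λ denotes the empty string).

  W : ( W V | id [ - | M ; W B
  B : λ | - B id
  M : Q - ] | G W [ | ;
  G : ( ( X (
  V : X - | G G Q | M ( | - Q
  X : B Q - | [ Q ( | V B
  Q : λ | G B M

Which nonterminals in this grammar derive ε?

{ B, Q }

Directly nullable (have an λ-production): B, Q.
No other nonterminal has a production whose RHS symbols are all nullable.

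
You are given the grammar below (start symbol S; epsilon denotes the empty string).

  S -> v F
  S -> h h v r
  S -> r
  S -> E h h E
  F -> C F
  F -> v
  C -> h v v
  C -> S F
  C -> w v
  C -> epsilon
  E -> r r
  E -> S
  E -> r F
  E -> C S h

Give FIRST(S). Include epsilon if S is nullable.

{ h, r, v, w }

S -> v F contributes {v}.
S -> h h v r contributes {h}.
S -> r contributes {r}.
From S -> E h h E: add FIRST(E) = { h, r, v, w }.
Union: FIRST(S) = { h, r, v, w }.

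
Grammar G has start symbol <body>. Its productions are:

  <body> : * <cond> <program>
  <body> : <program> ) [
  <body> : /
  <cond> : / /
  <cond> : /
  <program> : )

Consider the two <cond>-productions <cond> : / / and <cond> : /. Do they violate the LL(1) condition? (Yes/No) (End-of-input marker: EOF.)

Yes

FIRST(/ /) = { / } and FIRST(/) = { / }.
Both contain /, so the two alternatives are not disjoint — LL(1) conflict.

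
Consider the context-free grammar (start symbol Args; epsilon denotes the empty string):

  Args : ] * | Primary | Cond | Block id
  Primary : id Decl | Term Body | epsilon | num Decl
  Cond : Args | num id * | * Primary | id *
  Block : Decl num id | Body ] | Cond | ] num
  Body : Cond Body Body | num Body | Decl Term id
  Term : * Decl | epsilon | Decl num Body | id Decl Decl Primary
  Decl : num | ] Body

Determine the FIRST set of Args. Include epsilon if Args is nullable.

{ *, ], id, num, epsilon }

Args : ] * contributes {]}.
From Args : Primary: add FIRST(Primary) = { *, ], id, num, epsilon } (including epsilon since Primary is nullable).
From Args : Cond: add FIRST(Cond) = { *, ], id, num, epsilon } (including epsilon since Cond is nullable).
From Args : Block id: Block nullable, take FIRST(Block) ∪ {id} = { *, ], id, num }.
Union: FIRST(Args) = { *, ], id, num, epsilon }.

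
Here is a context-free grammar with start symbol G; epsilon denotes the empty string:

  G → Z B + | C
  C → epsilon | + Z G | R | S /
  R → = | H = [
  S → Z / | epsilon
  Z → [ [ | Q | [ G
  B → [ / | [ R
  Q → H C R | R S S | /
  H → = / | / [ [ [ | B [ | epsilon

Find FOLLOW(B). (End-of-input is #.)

In G → Z B +: add FIRST(+) = { + }.
In H → B [: add FIRST([) = { [ }.
Union: FOLLOW(B) = { +, [ }.

{ +, [ }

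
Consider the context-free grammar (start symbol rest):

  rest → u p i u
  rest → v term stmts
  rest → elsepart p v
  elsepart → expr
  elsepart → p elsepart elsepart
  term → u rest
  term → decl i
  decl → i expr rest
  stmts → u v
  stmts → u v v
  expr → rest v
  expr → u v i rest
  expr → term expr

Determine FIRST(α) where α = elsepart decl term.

{ i, p, u, v }

Add FIRST(elsepart) = { i, p, u, v }; elsepart is not nullable, stop.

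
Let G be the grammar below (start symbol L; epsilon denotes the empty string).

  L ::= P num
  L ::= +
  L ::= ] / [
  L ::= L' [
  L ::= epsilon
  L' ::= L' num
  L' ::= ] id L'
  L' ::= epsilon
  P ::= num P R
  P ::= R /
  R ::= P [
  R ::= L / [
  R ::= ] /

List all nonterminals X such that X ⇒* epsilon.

{ L, L' }

Directly nullable (have an epsilon-production): L, L'.
No other nonterminal has a production whose RHS symbols are all nullable.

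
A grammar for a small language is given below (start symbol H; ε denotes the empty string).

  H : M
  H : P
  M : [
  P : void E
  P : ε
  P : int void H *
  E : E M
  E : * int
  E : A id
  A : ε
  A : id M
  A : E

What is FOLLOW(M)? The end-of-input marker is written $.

In H : M: M is at the end, add FOLLOW(H) = { $, * }.
In E : E M: M is at the end, add FOLLOW(E) = { $, *, [, id }.
In A : id M: M is at the end, add FOLLOW(A) = { id }.
Union: FOLLOW(M) = { $, *, [, id }.

{ $, *, [, id }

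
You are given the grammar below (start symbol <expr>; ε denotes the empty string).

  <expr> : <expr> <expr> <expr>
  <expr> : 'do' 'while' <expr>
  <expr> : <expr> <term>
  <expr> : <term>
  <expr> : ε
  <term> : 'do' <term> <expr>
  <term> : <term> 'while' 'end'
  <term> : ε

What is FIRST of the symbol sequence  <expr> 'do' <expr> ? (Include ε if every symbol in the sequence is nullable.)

{ 'do', 'while' }

Add FIRST(<expr>)\{ε} = { 'do', 'while' }; <expr> is nullable, continue.
'do' is a terminal; add {'do'} and stop.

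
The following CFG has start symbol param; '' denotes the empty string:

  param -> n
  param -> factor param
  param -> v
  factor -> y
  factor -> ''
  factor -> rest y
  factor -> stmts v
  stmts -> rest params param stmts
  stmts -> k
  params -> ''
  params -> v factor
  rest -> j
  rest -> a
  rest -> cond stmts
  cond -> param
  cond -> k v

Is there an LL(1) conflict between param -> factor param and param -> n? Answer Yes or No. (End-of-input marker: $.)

Yes

FIRST(factor param) = { a, j, k, n, v, y } and FIRST(n) = { n }.
Both contain n, so the two alternatives are not disjoint — LL(1) conflict.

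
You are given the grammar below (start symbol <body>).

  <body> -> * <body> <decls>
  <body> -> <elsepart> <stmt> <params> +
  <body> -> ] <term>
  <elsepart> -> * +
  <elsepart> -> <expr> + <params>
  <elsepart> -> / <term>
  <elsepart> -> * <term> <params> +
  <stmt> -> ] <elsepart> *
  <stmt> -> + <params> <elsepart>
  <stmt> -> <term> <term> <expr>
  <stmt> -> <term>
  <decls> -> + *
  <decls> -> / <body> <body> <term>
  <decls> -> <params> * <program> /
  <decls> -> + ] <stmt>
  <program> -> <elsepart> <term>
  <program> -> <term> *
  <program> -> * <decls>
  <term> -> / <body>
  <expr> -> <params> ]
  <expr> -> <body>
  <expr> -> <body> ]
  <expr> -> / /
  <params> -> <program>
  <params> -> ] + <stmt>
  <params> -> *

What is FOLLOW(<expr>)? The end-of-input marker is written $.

{ $, *, +, /, ] }

In <elsepart> -> <expr> + <params>: add FIRST(+ <params>) = { + }.
In <stmt> -> <term> <term> <expr>: <expr> is at the end, add FOLLOW(<stmt>) = { $, *, +, /, ] }.
Union: FOLLOW(<expr>) = { $, *, +, /, ] }.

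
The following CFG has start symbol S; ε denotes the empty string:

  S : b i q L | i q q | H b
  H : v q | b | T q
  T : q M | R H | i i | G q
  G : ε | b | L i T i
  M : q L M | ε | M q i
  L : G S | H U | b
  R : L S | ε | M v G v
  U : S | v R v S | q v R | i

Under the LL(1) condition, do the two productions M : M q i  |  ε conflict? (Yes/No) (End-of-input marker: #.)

FIRST(M q i) = { q } and FIRST(ε) = { ε }.
The second alternative is nullable and FOLLOW(M) = { i, q, v } shares q with FIRST of the first — conflict.

Yes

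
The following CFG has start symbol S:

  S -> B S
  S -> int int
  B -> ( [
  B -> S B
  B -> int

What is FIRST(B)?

B -> ( [ contributes {(}.
From B -> S B: add FIRST(S) = { (, int }.
B -> int contributes {int}.
Union: FIRST(B) = { (, int }.

{ (, int }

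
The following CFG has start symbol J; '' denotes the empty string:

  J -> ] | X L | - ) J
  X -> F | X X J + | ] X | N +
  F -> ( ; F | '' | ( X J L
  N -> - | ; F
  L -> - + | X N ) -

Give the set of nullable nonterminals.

Directly nullable (have an ''-production): F.
X -> F with every symbol nullable, so X is nullable.
No other nonterminal has a production whose RHS symbols are all nullable.

{ F, X }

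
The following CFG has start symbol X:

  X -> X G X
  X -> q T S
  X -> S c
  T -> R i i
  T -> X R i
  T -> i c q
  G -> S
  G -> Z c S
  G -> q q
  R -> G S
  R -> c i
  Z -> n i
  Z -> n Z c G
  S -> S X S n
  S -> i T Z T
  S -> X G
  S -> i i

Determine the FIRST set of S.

From S -> S X S n: add FIRST(S) = { i, q }.
S -> i T Z T contributes {i}.
From S -> X G: add FIRST(X) = { i, q }.
S -> i i contributes {i}.
Union: FIRST(S) = { i, q }.

{ i, q }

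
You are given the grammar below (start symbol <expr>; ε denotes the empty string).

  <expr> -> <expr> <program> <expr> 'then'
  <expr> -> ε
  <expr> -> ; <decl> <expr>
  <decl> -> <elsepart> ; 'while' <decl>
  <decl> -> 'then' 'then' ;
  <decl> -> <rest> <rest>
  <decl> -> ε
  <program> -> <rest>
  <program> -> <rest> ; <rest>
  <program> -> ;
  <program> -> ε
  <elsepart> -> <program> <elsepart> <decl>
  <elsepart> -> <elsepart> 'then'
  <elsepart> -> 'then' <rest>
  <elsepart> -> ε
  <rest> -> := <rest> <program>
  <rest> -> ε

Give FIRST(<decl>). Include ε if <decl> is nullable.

{ 'then', :=, ;, ε }

From <decl> -> <elsepart> ; 'while' <decl>: <elsepart> nullable, take FIRST(<elsepart>) ∪ {;} = { 'then', :=, ; }.
<decl> -> 'then' 'then' ; contributes {'then'}.
From <decl> -> <rest> <rest>: <rest>, <rest> nullable, take FIRST(<rest>) ∪ FIRST(<rest>) = { := }; also ε since the whole RHS is nullable.
<decl> -> ε contributes ε.
Union: FIRST(<decl>) = { 'then', :=, ;, ε }.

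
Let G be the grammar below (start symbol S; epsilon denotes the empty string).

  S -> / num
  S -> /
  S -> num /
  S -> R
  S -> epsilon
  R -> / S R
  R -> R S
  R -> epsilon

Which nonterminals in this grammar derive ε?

Directly nullable (have an epsilon-production): S, R.

{ R, S }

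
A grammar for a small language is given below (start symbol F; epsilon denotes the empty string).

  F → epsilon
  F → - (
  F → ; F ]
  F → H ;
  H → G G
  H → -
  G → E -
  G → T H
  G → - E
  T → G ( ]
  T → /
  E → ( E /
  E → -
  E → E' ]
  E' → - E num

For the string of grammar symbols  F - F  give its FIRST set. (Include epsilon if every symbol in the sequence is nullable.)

{ (, -, /, ; }

Add FIRST(F)\{epsilon} = { (, -, /, ; }; F is nullable, continue.
- is a terminal; add {-} and stop.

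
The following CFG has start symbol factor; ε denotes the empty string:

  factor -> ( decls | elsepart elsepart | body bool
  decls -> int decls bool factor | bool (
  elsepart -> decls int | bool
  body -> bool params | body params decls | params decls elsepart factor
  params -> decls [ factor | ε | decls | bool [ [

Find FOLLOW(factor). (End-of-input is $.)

{ $, [, bool, int }

factor is the start symbol, so $ ∈ FOLLOW(factor).
In decls -> int decls bool factor: factor is at the end, add FOLLOW(decls) = { $, [, bool, int }.
In body -> params decls elsepart factor: factor is at the end, add FOLLOW(body) = { bool, int }.
In params -> decls [ factor: factor is at the end, add FOLLOW(params) = { bool, int }.
Union: FOLLOW(factor) = { $, [, bool, int }.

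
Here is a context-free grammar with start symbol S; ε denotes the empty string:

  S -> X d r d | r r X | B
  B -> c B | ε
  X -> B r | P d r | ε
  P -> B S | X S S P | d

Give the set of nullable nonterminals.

{ B, P, S, X }

Directly nullable (have an ε-production): B, X.
S -> B with every symbol nullable, so S is nullable.
P -> B S with every symbol nullable, so P is nullable.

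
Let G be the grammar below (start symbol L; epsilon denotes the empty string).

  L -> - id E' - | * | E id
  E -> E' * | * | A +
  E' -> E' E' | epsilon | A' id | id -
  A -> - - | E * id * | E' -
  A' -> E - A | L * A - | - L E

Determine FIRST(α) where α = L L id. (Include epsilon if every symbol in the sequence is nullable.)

Add FIRST(L) = { *, -, id }; L is not nullable, stop.

{ *, -, id }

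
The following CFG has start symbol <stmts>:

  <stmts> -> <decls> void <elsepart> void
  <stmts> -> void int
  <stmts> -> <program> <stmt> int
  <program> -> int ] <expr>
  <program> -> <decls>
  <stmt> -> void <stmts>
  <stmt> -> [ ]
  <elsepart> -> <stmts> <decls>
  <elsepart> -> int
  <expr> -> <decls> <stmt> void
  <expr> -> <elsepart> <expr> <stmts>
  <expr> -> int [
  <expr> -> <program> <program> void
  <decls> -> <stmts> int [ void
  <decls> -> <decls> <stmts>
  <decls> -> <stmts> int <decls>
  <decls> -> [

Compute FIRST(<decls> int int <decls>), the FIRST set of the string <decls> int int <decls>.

Add FIRST(<decls>) = { [, int, void }; <decls> is not nullable, stop.

{ [, int, void }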